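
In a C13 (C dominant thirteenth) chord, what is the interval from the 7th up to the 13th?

The chord tones of C dominant thirteenth are C-E-G-Bb-D-A.
The 7th is Bb and the 13th is A.
Bb up to A spans 7 letter names and 11 semitones — a major seventh.

major 7th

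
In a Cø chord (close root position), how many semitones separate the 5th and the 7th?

4

The chord tones of Cø7 (C half-diminished seventh) are C-Eb-Gb-Bb.
Gb to Bb is a major third: 4 semitones.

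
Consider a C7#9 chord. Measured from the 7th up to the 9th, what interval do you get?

augmented 3rd

Spelling the chord: C, E, G, Bb, D#.
The 7th is Bb and the 9th is D#.
From Bb to D#: 5 semitones over a third = augmented.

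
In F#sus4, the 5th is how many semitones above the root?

F#sus4 is spelled F#, B, C#.
F# to C# is a perfect fifth: 7 semitones.

7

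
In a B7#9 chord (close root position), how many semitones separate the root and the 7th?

10

Spelling the chord: B D♯ F♯ A C𝄪.
B to A is a minor seventh: 10 semitones.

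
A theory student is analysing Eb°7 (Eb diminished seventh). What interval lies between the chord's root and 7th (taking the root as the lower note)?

The chord tones of Eb°7 are Eb–Gb–Bbb–Dbb.
Root = Eb; 7th = Dbb.
7 letter names make it a seventh; at 9 semitones (a whole step narrower than major) the quality is diminished.

d7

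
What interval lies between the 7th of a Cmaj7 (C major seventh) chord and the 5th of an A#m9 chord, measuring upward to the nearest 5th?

Cmaj7 (C major seventh) has B as its 7th, and A#m9 has E# as its 5th.
From B to E#: 6 semitones over a fourth = augmented.

augmented fourth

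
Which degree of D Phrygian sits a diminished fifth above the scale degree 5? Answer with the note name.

Eb

The scale is D Eb F G A Bb C.
The scale degree 5 is A; a diminished fifth above that is Eb — scale degree 2.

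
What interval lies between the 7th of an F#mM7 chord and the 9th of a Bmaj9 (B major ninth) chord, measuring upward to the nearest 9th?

minor sixth

The 7th of F#mM7 is E#; the 9th of Bmaj9 (B major ninth) is C#.
E# up to C# is 8 semitones, a half step narrower than a major sixth, so the interval is minor.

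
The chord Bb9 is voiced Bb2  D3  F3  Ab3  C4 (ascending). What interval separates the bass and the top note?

M9

The outer voices are Bb2 and C4.
From Bb to C is 14 semitones, exactly the major ninth.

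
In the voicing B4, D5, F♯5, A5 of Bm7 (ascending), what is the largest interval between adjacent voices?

major third

Adjacent intervals: B4→D5 = minor third; D5→F♯5 = major third; F♯5→A5 = minor third.
The largest is D5 to F♯5, a major third (4 semitones).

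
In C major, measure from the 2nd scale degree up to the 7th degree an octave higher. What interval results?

major 13th

C major: C D E F G A B.
2nd scale degree = D; degree 7 (up an octave) = B.
From D to B is 21 semitones, exactly the major thirteenth.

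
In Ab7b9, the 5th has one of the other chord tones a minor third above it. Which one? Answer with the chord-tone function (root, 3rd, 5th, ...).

Ab7b9: Ab C Eb Gb Bbb.
The 5th is Eb. A minor third above Eb is Gb.
Gb is the chord's 7th.

7th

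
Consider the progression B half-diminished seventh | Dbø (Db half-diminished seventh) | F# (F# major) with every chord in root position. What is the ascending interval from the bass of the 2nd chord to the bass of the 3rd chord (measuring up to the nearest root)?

The roots are Db and F#.
3 letter names make it a third; at 5 semitones (a half step wider than major) the quality is augmented.

augmented 3rd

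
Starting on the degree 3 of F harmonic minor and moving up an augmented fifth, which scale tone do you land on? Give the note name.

E

The scale is F G Ab Bb C Db E.
The degree 3 is Ab; an augmented fifth above that is E — scale degree 7.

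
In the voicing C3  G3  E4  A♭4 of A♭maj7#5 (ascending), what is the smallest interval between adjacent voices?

diminished fourth

Adjacent intervals: C3→G3 = perfect fifth; G3→E4 = major sixth; E4→A♭4 = diminished fourth.
The smallest is E4 to A♭4, a diminished fourth (4 semitones).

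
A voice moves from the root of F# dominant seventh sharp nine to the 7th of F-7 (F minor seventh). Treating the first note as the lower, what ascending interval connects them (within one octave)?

diminished 7th

F# dominant seventh sharp nine has F# as its root, and F-7 (F minor seventh) has Eb as its 7th.
7 letter names make it a seventh; at 9 semitones (a whole step narrower than major) the quality is diminished.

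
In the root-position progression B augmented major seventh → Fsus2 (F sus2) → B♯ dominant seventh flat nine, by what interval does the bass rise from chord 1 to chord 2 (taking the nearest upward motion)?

diminished 5th

The roots are B and F.
5 letter names make it a fifth; at 6 semitones (a half step narrower than perfect) the quality is diminished.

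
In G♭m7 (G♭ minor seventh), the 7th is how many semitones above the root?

10

G♭m7 (G♭ minor seventh): G♭ B𝄫 D♭ F♭.
G♭ to F♭ is a minor seventh: 10 semitones.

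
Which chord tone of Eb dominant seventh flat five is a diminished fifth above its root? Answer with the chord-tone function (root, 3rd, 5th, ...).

Spelling the chord: Eb–G–Bbb–Db.
The root is Eb. A diminished fifth above Eb is Bbb.
Bbb is the chord's 5th.

5th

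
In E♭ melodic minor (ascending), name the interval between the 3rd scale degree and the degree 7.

Spelling E♭ melodic minor (ascending): E♭ F G♭ A♭ B♭ C D.
So we need the interval from G♭ up to D.
From G♭ to D: 8 semitones over a fifth = augmented.

A5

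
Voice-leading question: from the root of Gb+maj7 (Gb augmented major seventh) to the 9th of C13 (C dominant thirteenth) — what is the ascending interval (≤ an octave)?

augmented fifth

The root of Gb+maj7 (Gb augmented major seventh) is Gb; the 9th of C13 (C dominant thirteenth) is D.
5 letter names make it a fifth; at 8 semitones (a half step wider than perfect) the quality is augmented.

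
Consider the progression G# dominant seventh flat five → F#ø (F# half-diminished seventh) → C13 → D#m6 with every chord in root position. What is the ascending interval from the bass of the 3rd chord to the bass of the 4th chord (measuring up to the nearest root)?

The roots are C and D#.
2 letter names make it a second; at 3 semitones (a half step wider than major) the quality is augmented.

augmented second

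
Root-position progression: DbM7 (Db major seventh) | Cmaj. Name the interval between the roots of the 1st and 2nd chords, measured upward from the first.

major seventh

The roots are Db and C.
Db up to C spans 7 letter names and 11 semitones — a major seventh.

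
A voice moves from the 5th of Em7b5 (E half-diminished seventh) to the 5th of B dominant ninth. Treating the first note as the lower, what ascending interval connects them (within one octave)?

augmented 5th

Em7b5 (E half-diminished seventh) has Bb as its 5th, and B dominant ninth has F# as its 5th.
From Bb to F#: 8 semitones over a fifth = augmented.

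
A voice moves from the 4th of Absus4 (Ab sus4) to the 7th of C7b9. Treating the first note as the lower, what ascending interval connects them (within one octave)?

major sixth

Absus4 (Ab sus4) has Db as its 4th, and C7b9 has Bb as its 7th.
Counting 6 letters and 9 half steps from Db gives a major sixth.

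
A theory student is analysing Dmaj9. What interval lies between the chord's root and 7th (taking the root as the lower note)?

major 7th

D major ninth is spelled D, F♯, A, C♯, E.
So we need the interval from D up to C♯.
From D to C♯ is 11 semitones, exactly the major seventh.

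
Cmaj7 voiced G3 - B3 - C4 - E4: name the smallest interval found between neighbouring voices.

Adjacent intervals: G3→B3 = major third; B3→C4 = minor second; C4→E4 = major third.
The smallest is B3 to C4, a minor second (1 semitone).

minor 2nd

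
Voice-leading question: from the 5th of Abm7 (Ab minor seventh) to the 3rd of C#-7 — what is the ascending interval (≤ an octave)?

The 5th of Abm7 (Ab minor seventh) is Eb; the 3rd of C#-7 is E.
1 letter names make it a unison; at 1 semitone (a half step wider than perfect) the quality is augmented.

augmented unison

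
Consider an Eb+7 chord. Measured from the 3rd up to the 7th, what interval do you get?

diminished 5th

Eb7#5 is spelled Eb, G, B, Db.
That puts G below Db.
5 letter names make it a fifth; at 6 semitones (a half step narrower than perfect) the quality is diminished.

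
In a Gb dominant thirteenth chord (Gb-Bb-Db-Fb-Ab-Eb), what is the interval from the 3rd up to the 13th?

That puts Bb below Eb.
Bb up to Eb spans 11 letter names and 17 semitones — a perfect eleventh.

perfect 11th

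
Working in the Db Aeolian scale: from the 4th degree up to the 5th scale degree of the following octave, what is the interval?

Db natural minor: Db Eb Fb Gb Ab Bbb Cb.
So we need the interval from Gb up to Ab.
Counting 9 letters and 14 half steps from Gb gives a major ninth.

M9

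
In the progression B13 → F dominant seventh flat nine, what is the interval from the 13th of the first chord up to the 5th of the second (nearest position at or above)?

B13 has G# as its 13th, and F dominant seventh flat nine has C as its 5th.
From G# to C: 4 semitones over a fourth = diminished.

diminished 4th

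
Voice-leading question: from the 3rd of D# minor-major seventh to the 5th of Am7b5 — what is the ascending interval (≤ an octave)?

diminished seventh

The 3rd of D# minor-major seventh is F#; the 5th of Am7b5 is Eb.
F# up to Eb is 9 semitones, a whole step narrower than a major seventh, so the interval is diminished.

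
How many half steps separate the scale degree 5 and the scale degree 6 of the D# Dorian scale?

2

The scale is D# E# F# G# A# B# C#.
A# up to B# is a major second — 2 semitones.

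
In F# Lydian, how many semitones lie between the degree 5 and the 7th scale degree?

4

The scale is F# G# A# B# C# D# E#.
C# up to E# is a major third — 4 semitones.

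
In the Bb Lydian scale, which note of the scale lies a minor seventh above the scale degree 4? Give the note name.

D

The scale is Bb C D E F G A.
The scale degree 4 is E; a minor seventh above that is D — scale degree 3.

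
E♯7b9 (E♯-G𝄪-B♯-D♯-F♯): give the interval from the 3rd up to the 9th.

3rd = G𝄪; 9th = F♯.
7 letter names make it a seventh; at 9 semitones (a whole step narrower than major) the quality is diminished.

diminished 7th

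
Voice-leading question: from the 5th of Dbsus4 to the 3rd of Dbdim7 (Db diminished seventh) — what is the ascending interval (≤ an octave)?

minor 6th

The 5th of Dbsus4 is Ab; the 3rd of Dbdim7 (Db diminished seventh) is Fb.
Ab up to Fb is 8 semitones, a half step narrower than a major sixth, so the interval is minor.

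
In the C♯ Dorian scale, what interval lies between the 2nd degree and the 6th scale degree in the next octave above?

Spelling the C♯ Dorian scale: C♯ D♯ E F♯ G♯ A♯ B.
2nd degree = D♯; scale degree 6 (up an octave) = A♯.
D♯ up to A♯ spans 12 letter names and 19 semitones — a perfect twelfth.

perfect twelfth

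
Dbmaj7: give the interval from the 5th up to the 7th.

DbΔ7: Db, F, Ab, C.
So we need the interval from Ab up to C.
Ab up to C spans 3 letter names and 4 semitones — a major third.

M3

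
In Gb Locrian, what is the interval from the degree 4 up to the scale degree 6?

minor 3rd

Gb locrian: Gb Abb Bbb Cb Dbb Ebb Fb.
That puts Cb below Ebb.
Cb up to Ebb is 3 semitones, a half step narrower than a major third, so the interval is minor.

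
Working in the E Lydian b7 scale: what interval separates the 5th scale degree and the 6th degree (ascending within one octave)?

Spelling the E Lydian b7 scale: E F♯ G♯ A♯ B C♯ D.
5th scale degree = B; 6th degree = C♯.
Counting 2 letters and 2 half steps from B gives a major second.

major second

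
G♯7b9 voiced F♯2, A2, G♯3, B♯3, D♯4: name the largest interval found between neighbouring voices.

major seventh

Adjacent intervals: F♯2→A2 = minor third; A2→G♯3 = major seventh; G♯3→B♯3 = major third; B♯3→D♯4 = minor third.
The largest is A2 to G♯3, a major seventh (11 semitones).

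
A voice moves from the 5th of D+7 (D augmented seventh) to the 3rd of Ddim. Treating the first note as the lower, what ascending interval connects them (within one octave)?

D+7 (D augmented seventh) has A# as its 5th, and Ddim has F as its 3rd.
6 letter names make it a sixth; at 7 semitones (a whole step narrower than major) the quality is diminished.

d6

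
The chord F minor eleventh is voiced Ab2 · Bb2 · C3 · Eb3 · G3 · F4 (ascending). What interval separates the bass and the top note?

M13

The outer voices are Ab2 and F4.
Counting 13 letters and 21 half steps from Ab gives a major thirteenth.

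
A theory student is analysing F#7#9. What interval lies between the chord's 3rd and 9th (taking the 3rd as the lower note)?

Spelling the chord: F# A# C# E G##.
So we need the interval from A# up to G##.
From A# to G## is 11 semitones, exactly the major seventh.

major seventh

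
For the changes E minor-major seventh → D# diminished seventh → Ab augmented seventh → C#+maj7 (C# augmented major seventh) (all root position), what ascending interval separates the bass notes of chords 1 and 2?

The roots are E and D#.
Counting 7 letters and 11 half steps from E gives a major seventh.

major seventh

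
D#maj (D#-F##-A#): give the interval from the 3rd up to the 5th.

The 3rd is F## and the 5th is A#.
3 letter names make it a third; at 3 semitones (a half step narrower than major) the quality is minor.

minor third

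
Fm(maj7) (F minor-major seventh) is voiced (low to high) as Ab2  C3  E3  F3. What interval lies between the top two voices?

minor second

Those voices are E3 and F3.
From E to F: 1 semitone over a second = minor.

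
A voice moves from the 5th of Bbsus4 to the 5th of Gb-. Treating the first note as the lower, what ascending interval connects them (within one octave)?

minor sixth

Bbsus4 has F as its 5th, and Gb- has Db as its 5th.
6 letter names make it a sixth; at 8 semitones (a half step narrower than major) the quality is minor.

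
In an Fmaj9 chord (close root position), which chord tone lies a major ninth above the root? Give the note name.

G

F major ninth is spelled F-A-C-E-G.
The root is F. A major ninth above F is G.
G is the chord's 9th.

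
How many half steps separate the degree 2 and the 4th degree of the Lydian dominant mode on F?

The scale is F G A B C D Eb.
G up to B is a major third — 4 semitones.

4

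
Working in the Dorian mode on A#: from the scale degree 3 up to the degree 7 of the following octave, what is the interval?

perfect twelfth

The scale runs A# B# C# D# E# F## G#.
That puts C# below G#.
Counting 12 letters and 19 half steps from C# gives a perfect twelfth.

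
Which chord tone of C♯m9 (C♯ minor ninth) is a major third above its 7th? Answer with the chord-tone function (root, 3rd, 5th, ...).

9th

The chord tones of C♯min9 are C♯–E–G♯–B–D♯.
The 7th is B. A major third above B is D♯.
D♯ is the chord's 9th.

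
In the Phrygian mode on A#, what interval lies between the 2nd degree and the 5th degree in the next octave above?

Spelling the Phrygian mode on A#: A# B C# D# E# F# G#.
So we need the interval from B up to E#.
11 letter names make it an eleventh; at 18 semitones (a half step wider than perfect) the quality is augmented.

augmented eleventh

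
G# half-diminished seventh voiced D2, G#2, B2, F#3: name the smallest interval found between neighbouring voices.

Adjacent intervals: D2→G#2 = augmented fourth; G#2→B2 = minor third; B2→F#3 = perfect fifth.
The smallest is G#2 to B2, a minor third (3 semitones).

minor third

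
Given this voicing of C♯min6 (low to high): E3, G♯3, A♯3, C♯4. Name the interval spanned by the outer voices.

The outer voices are E3 and C♯4.
E up to C♯ spans 6 letter names and 9 semitones — a major sixth.

major sixth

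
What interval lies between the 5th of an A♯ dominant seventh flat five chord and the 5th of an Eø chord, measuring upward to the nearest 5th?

diminished fifth

The 5th of A♯ dominant seventh flat five is E; the 5th of Eø is B♭.
E up to B♭ is 6 semitones, a half step narrower than a perfect fifth, so the interval is diminished.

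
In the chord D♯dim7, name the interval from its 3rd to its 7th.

diminished 5th

D♯dim7: D♯–F♯–A–C.
3rd = F♯; 7th = C.
5 letter names make it a fifth; at 6 semitones (a half step narrower than perfect) the quality is diminished.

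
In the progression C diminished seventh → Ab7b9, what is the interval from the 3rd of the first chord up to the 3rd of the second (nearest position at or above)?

major sixth

C diminished seventh has Eb as its 3rd, and Ab7b9 has C as its 3rd.
Counting 6 letters and 9 half steps from Eb gives a major sixth.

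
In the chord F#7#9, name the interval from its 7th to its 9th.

The chord tones of F#7#9 (F# dominant seventh sharp nine) are F#, A#, C#, E, G##.
The 7th is E and the 9th is G##.
From E to G##: 5 semitones over a third = augmented.

augmented 3rd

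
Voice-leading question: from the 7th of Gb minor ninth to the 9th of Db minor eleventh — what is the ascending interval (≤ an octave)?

M7

The 7th of Gb minor ninth is Fb; the 9th of Db minor eleventh is Eb.
Counting 7 letters and 11 half steps from Fb gives a major seventh.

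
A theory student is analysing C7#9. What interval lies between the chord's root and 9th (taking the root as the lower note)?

The chord tones of C dominant seventh sharp nine are C–E–G–Bb–D#.
That puts C below D#.
9 letter names make it a ninth; at 15 semitones (a half step wider than major) the quality is augmented.

augmented ninth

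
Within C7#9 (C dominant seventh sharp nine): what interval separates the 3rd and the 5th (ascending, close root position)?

minor third

C dominant seventh sharp nine is spelled C–E–G–Bb–D#.
The 3rd is E and the 5th is G.
E up to G is 3 semitones, a half step narrower than a major third, so the interval is minor.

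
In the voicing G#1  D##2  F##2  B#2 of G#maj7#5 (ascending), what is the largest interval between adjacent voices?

Adjacent intervals: G#1→D##2 = augmented fifth; D##2→F##2 = minor third; F##2→B#2 = perfect fourth.
The largest is G#1 to D##2, an augmented fifth (8 semitones).

augmented fifth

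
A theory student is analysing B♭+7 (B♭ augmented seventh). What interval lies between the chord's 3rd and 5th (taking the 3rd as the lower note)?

major third

Spelling the chord: B♭-D-F♯-A♭.
So we need the interval from D up to F♯.
Counting 3 letters and 4 half steps from D gives a major third.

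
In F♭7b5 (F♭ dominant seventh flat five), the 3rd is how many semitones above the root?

4

F♭7b5: F♭ A♭ C𝄫 E𝄫.
F♭ to A♭ is a major third: 4 semitones.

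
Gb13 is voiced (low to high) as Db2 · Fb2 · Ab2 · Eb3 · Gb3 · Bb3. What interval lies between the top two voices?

Those voices are Gb3 and Bb3.
From Gb to Bb is 4 semitones, exactly the major third.

major third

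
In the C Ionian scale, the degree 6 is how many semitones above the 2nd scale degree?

7

The scale is C D E F G A B.
D up to A is a perfect fifth — 7 semitones.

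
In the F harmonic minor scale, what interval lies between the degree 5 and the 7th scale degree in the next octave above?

F harmonic minor: F G Ab Bb C Db E.
That puts C below E.
From C to E is 16 semitones, exactly the major tenth.

major tenth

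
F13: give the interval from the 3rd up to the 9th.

minor 7th

F13 (F dominant thirteenth): F, A, C, E♭, G, D.
3rd = A; 9th = G.
7 letter names make it a seventh; at 10 semitones (a half step narrower than major) the quality is minor.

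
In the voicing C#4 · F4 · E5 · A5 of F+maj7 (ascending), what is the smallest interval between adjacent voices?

Adjacent intervals: C#4→F4 = diminished fourth; F4→E5 = major seventh; E5→A5 = perfect fourth.
The smallest is C#4 to F4, a diminished fourth (4 semitones).

diminished 4th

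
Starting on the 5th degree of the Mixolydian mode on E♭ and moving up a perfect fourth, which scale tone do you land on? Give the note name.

The scale is E♭ F G A♭ B♭ C D♭.
The 5th degree is B♭; a perfect fourth above that is E♭ — scale degree 1.

Eb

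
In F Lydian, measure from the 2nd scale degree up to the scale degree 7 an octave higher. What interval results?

F lydian: F G A B C D E.
2nd scale degree = G; 7th degree (up an octave) = E.
Counting 13 letters and 21 half steps from G gives a major thirteenth.

major 13th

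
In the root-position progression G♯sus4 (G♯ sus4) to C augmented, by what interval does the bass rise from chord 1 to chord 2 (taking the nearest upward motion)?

The roots are G♯ and C.
G♯ up to C is 4 semitones, a half step narrower than a perfect fourth, so the interval is diminished.

diminished 4th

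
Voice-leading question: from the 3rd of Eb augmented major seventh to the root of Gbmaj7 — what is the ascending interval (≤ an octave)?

d8

The 3rd of Eb augmented major seventh is G; the root of Gbmaj7 is Gb.
G up to Gb is 11 semitones, a half step narrower than a perfect octave, so the interval is diminished.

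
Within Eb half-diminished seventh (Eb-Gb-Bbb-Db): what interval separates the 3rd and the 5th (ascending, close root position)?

3rd = Gb; 5th = Bbb.
Gb up to Bbb is 3 semitones, a half step narrower than a major third, so the interval is minor.

minor 3rd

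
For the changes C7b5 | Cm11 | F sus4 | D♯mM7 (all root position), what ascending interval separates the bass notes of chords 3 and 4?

augmented sixth

The roots are F and D♯.
F up to D♯ is 10 semitones, a half step wider than a major sixth, so the interval is augmented.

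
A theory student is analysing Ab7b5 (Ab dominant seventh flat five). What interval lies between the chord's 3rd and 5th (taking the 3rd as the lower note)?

d3

Ab7b5: Ab C Ebb Gb.
The 3rd is C and the 5th is Ebb.
C up to Ebb is 2 semitones, a whole step narrower than a major third, so the interval is diminished.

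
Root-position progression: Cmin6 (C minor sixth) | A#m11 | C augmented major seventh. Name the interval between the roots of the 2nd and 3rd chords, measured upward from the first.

diminished third

The roots are A# and C.
From A# to C: 2 semitones over a third = diminished.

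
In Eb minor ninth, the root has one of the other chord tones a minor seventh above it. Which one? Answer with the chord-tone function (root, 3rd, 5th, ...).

7th

Ebm9: Eb, Gb, Bb, Db, F.
The root is Eb. A minor seventh above Eb is Db.
Db is the chord's 7th.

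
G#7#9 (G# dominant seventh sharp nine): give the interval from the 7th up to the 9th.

G#7#9: G#–B#–D#–F#–A##.
That puts F# below A##.
3 letter names make it a third; at 5 semitones (a half step wider than major) the quality is augmented.

augmented 3rd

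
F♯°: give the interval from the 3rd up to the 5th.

minor 3rd

Spelling the chord: F♯-A-C.
3rd = A; 5th = C.
A up to C is 3 semitones, a half step narrower than a major third, so the interval is minor.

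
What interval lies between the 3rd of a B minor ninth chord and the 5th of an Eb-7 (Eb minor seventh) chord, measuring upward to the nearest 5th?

B minor ninth has D as its 3rd, and Eb-7 (Eb minor seventh) has Bb as its 5th.
D up to Bb is 8 semitones, a half step narrower than a major sixth, so the interval is minor.

minor 6th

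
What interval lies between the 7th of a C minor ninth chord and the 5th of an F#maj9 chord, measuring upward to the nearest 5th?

A2

The 7th of C minor ninth is Bb; the 5th of F#maj9 is C#.
Bb up to C# is 3 semitones, a half step wider than a major second, so the interval is augmented.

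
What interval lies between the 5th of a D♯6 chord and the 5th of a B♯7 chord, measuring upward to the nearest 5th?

The 5th of D♯6 is A♯; the 5th of B♯7 is F𝄪.
Counting 6 letters and 9 half steps from A♯ gives a major sixth.

major 6th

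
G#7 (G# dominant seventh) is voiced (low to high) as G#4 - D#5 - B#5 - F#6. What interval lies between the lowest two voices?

Those voices are G#4 and D#5.
From G# to D# is 7 semitones, exactly the perfect fifth.

perfect 5th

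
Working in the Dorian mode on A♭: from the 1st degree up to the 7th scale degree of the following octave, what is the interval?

minor fourteenth

The scale runs A♭ B♭ C♭ D♭ E♭ F G♭.
1st degree = A♭; 7th degree (up an octave) = G♭.
14 letter names make it a fourteenth; at 22 semitones (a half step narrower than major) the quality is minor.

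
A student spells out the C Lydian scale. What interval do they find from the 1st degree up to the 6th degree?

M6

C lydian: C D E F# G A B.
That puts C below A.
From C to A is 9 semitones, exactly the major sixth.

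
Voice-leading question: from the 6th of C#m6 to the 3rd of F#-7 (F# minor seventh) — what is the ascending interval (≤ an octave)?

The 6th of C#m6 is A#; the 3rd of F#-7 (F# minor seventh) is A.
8 letter names make it an octave; at 11 semitones (a half step narrower than perfect) the quality is diminished.

d8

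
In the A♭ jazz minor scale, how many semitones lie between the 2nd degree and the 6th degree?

The scale is A♭ B♭ C♭ D♭ E♭ F G.
B♭ up to F is a perfect fifth — 7 semitones.

7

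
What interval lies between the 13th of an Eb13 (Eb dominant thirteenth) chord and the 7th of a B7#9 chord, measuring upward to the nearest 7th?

major sixth

The 13th of Eb13 (Eb dominant thirteenth) is C; the 7th of B7#9 is A.
C up to A spans 6 letter names and 9 semitones — a major sixth.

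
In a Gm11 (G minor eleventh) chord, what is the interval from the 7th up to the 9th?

The chord tones of Gm11 (G minor eleventh) are G, Bb, D, F, A, C.
7th = F; 9th = A.
From F to A is 4 semitones, exactly the major third.

M3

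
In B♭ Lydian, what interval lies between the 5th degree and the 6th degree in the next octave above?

B♭ lydian: B♭ C D E F G A.
So we need the interval from F up to G.
From F to G is 14 semitones, exactly the major ninth.

major ninth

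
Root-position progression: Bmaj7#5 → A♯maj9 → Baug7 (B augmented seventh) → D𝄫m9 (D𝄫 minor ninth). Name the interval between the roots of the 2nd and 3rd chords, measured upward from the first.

minor second

The roots are A♯ and B.
A♯ up to B is 1 semitone, a half step narrower than a major second, so the interval is minor.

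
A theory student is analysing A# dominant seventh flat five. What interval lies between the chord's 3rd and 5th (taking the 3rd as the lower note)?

A#7b5: A#, C##, E, G#.
The 3rd is C## and the 5th is E.
3 letter names make it a third; at 2 semitones (a whole step narrower than major) the quality is diminished.

diminished third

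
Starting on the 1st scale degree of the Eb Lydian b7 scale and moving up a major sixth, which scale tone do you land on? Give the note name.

The scale is Eb F G A Bb C Db.
The 1st scale degree is Eb; a major sixth above that is C — scale degree 6.

C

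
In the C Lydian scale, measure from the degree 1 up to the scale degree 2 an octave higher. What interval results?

major ninth

The scale runs C D E F# G A B.
Degree 1 = C; 2nd degree (up an octave) = D.
C up to D spans 9 letter names and 14 semitones — a major ninth.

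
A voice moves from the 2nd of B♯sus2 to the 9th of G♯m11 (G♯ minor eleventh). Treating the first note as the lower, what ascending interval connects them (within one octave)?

B♯sus2 has C𝄪 as its 2nd, and G♯m11 (G♯ minor eleventh) has A♯ as its 9th.
From C𝄪 to A♯: 8 semitones over a sixth = minor.

minor 6th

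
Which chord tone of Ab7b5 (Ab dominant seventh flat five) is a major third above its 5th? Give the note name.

The chord tones of Ab dominant seventh flat five are Ab, C, Ebb, Gb.
The 5th is Ebb. A major third above Ebb is Gb.
Gb is the chord's 7th.

Gb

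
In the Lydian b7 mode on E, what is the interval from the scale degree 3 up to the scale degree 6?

perfect fourth

The scale runs E F# G# A# B C# D.
That puts G# below C#.
G# up to C# spans 4 letter names and 5 semitones — a perfect fourth.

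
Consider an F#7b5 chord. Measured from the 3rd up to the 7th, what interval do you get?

The chord tones of F# dominant seventh flat five are F#-A#-C-E.
That puts A# below E.
5 letter names make it a fifth; at 6 semitones (a half step narrower than perfect) the quality is diminished.

diminished fifth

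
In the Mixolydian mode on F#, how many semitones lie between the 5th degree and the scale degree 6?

The scale is F# G# A# B C# D# E.
C# up to D# is a major second — 2 semitones.

2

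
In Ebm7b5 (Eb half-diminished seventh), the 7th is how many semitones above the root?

The chord tones of Eb half-diminished seventh are Eb Gb Bbb Db.
Eb to Db is a minor seventh: 10 semitones.

10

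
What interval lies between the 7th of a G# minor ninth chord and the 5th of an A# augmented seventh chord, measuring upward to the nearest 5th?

A7

The 7th of G# minor ninth is F#; the 5th of A# augmented seventh is E##.
7 letter names make it a seventh; at 12 semitones (a half step wider than major) the quality is augmented.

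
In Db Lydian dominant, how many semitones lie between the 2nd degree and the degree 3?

The scale is Db Eb F G Ab Bb Cb.
Eb up to F is a major second — 2 semitones.

2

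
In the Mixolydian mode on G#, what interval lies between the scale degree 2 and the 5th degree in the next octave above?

perfect eleventh

The scale runs G# A# B# C# D# E# F#.
Scale degree 2 = A#; 5th scale degree (up an octave) = D#.
Counting 11 letters and 17 half steps from A# gives a perfect eleventh.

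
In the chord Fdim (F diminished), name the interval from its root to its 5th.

Spelling the chord: F, Ab, Cb.
The root is F and the 5th is Cb.
5 letter names make it a fifth; at 6 semitones (a half step narrower than perfect) the quality is diminished.

diminished fifth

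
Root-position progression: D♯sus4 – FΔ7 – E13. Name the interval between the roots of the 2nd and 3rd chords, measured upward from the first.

major 7th

The roots are F and E.
F up to E spans 7 letter names and 11 semitones — a major seventh.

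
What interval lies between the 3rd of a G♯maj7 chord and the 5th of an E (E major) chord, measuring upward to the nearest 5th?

The 3rd of G♯maj7 is B♯; the 5th of E (E major) is B.
B♯ up to B is 11 semitones, a half step narrower than a perfect octave, so the interval is diminished.

diminished 8th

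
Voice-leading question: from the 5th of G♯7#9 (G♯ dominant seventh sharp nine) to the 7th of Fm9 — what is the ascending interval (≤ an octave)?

diminished second

G♯7#9 (G♯ dominant seventh sharp nine) has D♯ as its 5th, and Fm9 has E♭ as its 7th.
2 letter names make it a second; at 0 semitones (a whole step narrower than major) the quality is diminished.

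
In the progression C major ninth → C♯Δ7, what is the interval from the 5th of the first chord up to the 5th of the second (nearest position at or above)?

augmented 1st

C major ninth has G as its 5th, and C♯Δ7 has G♯ as its 5th.
1 letter names make it a unison; at 1 semitone (a half step wider than perfect) the quality is augmented.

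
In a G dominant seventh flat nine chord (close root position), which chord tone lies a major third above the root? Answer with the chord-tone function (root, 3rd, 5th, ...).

3rd

Spelling the chord: G, B, D, F, Ab.
The root is G. A major third above G is B.
B is the chord's 3rd.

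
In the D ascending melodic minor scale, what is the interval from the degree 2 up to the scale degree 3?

minor second

D melodic minor: D E F G A B C#.
So we need the interval from E up to F.
2 letter names make it a second; at 1 semitone (a half step narrower than major) the quality is minor.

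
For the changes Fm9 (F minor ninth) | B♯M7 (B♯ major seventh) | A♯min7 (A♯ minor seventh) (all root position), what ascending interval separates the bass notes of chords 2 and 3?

The roots are B♯ and A♯.
7 letter names make it a seventh; at 10 semitones (a half step narrower than major) the quality is minor.

minor 7th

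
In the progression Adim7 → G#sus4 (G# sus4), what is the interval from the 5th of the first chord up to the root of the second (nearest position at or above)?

The 5th of Adim7 is Eb; the root of G#sus4 (G# sus4) is G#.
3 letter names make it a third; at 5 semitones (a half step wider than major) the quality is augmented.

A3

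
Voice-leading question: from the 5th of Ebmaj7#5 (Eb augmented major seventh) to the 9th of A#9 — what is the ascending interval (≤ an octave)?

augmented 1st

Ebmaj7#5 (Eb augmented major seventh) has B as its 5th, and A#9 has B# as its 9th.
From B to B#: 1 semitone over a unison = augmented.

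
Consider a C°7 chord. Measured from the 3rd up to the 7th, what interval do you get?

C°7: C, Eb, Gb, Bbb.
3rd = Eb; 7th = Bbb.
5 letter names make it a fifth; at 6 semitones (a half step narrower than perfect) the quality is diminished.

diminished fifth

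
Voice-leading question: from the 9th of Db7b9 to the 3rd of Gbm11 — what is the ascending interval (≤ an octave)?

perfect fifth

Db7b9 has Ebb as its 9th, and Gbm11 has Bbb as its 3rd.
Ebb up to Bbb spans 5 letter names and 7 semitones — a perfect fifth.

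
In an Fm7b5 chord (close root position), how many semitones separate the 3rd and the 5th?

3

The chord tones of F half-diminished seventh are F-Ab-Cb-Eb.
Ab to Cb is a minor third: 3 semitones.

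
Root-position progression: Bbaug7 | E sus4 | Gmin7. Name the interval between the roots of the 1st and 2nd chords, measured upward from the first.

augmented fourth

The roots are Bb and E.
4 letter names make it a fourth; at 6 semitones (a half step wider than perfect) the quality is augmented.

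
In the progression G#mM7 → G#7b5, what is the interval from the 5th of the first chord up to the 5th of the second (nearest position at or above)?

The 5th of G#mM7 is D#; the 5th of G#7b5 is D.
D# up to D is 11 semitones, a half step narrower than a perfect octave, so the interval is diminished.

diminished octave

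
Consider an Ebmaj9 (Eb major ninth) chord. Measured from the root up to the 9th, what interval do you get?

The chord tones of Eb major ninth are Eb G Bb D F.
Root = Eb; 9th = F.
Counting 9 letters and 14 half steps from Eb gives a major ninth.

major ninth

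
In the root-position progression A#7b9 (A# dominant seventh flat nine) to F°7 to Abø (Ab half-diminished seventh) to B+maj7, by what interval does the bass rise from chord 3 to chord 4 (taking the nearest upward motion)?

The roots are Ab and B.
From Ab to B: 3 semitones over a second = augmented.

augmented 2nd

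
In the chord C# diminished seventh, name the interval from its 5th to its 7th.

minor third

Spelling the chord: C#–E–G–Bb.
5th = G; 7th = Bb.
From G to Bb: 3 semitones over a third = minor.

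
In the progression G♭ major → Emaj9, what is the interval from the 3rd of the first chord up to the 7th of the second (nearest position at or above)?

The 3rd of G♭ major is B♭; the 7th of Emaj9 is D♯.
3 letter names make it a third; at 5 semitones (a half step wider than major) the quality is augmented.

augmented third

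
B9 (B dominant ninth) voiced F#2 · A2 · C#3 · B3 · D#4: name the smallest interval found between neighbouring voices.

minor 3rd

Adjacent intervals: F#2→A2 = minor third; A2→C#3 = major third; C#3→B3 = minor seventh; B3→D#4 = major third.
The smallest is F#2 to A2, a minor third (3 semitones).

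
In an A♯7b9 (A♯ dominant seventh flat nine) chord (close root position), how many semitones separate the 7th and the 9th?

3

The chord tones of A♯7b9 are A♯–C𝄪–E♯–G♯–B.
G♯ to B is a minor third: 3 semitones.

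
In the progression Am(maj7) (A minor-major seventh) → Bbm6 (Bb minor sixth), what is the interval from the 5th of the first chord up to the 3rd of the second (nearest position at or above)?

The 5th of Am(maj7) (A minor-major seventh) is E; the 3rd of Bbm6 (Bb minor sixth) is Db.
From E to Db: 9 semitones over a seventh = diminished.

diminished 7th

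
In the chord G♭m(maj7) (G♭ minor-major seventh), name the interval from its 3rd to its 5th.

G♭mM7 is spelled G♭, B𝄫, D♭, F.
The 3rd is B𝄫 and the 5th is D♭.
From B𝄫 to D♭ is 4 semitones, exactly the major third.

major third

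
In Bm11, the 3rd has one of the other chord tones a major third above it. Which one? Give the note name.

F#

B minor eleventh is spelled B–D–F♯–A–C♯–E.
The 3rd is D. A major third above D is F♯.
F♯ is the chord's 5th.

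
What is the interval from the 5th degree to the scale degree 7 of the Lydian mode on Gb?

major 3rd

Spelling the Lydian mode on Gb: Gb Ab Bb C Db Eb F.
So we need the interval from Db up to F.
From Db to F is 4 semitones, exactly the major third.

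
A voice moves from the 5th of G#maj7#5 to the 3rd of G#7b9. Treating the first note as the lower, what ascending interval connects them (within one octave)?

G#maj7#5 has D## as its 5th, and G#7b9 has B# as its 3rd.
6 letter names make it a sixth; at 8 semitones (a half step narrower than major) the quality is minor.

minor sixth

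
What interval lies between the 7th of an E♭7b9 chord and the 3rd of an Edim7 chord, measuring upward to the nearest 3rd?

E♭7b9 has D♭ as its 7th, and Edim7 has G as its 3rd.
4 letter names make it a fourth; at 6 semitones (a half step wider than perfect) the quality is augmented.

A4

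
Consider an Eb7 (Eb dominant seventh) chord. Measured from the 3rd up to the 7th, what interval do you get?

diminished 5th

Eb7 (Eb dominant seventh): Eb, G, Bb, Db.
The 3rd is G and the 7th is Db.
5 letter names make it a fifth; at 6 semitones (a half step narrower than perfect) the quality is diminished.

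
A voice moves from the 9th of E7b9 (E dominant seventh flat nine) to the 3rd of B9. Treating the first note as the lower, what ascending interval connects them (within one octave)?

augmented sixth

E7b9 (E dominant seventh flat nine) has F as its 9th, and B9 has D♯ as its 3rd.
6 letter names make it a sixth; at 10 semitones (a half step wider than major) the quality is augmented.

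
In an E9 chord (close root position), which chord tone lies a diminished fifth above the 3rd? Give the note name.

D

E9 (E dominant ninth) is spelled E–G#–B–D–F#.
The 3rd is G#. A diminished fifth above G# is D.
D is the chord's 7th.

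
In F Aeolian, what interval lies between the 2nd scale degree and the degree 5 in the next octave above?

Spelling F Aeolian: F G Ab Bb C Db Eb.
That puts G below C.
From G to C is 17 semitones, exactly the perfect eleventh.

perfect 11th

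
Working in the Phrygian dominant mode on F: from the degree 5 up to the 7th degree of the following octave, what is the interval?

F phrygian dominant: F Gb A Bb C Db Eb.
So we need the interval from C up to Eb.
C up to Eb is 15 semitones, a half step narrower than a major tenth, so the interval is minor.

minor tenth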